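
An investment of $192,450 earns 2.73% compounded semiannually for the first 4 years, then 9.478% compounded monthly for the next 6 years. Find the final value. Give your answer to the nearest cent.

$377,943.13

Phase 1: 192,450·(1 + 0.01365)^8 ≈ 214,497.4399.
Phase 2: 214,497.4399·(1 + 0.09478/12)^72 ≈ 377,943.1347.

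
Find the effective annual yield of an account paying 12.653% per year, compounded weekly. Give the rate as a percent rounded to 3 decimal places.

13.471%

EAR = (1 + 12.653%/52)^52 − 1 = (1 + 0.00243327)^52 − 1.
(1 + 0.00243327)^52 ≈ 1.134709, so EAR ≈ 13.47091%.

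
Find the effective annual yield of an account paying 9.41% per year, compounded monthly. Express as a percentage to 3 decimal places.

EAR = (1 + 9.41%/12)^12 − 1 = (1 + 0.00784167)^12 − 1.
(1 + 0.00784167)^12 ≈ 1.098266, so EAR ≈ 9.82664%.

9.827%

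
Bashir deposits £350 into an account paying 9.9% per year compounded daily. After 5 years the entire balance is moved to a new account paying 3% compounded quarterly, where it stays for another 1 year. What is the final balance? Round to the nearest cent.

£591.55

After 5 years at 9.9%: 350 × 1.64038814 ≈ 574.1358.
Then 1 years at 3%: 574.1358 × 1.03033919 ≈ 591.5547.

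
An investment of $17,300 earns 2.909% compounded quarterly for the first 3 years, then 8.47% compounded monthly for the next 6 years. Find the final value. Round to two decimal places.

After 3 years at 2.909%: 17,300 × 1.090846712 ≈ 18,871.6481.
Then 6 years at 8.47%: 18,871.6481 × 1.6593316032 ≈ 31,314.3221.

$31,314.32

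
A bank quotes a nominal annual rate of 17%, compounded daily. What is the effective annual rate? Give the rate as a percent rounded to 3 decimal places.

EAR = (1 + 17%/365)^365 − 1 = (1 + 0.000465753)^365 − 1.
(1 + 0.000465753)^365 ≈ 1.185258, so EAR ≈ 18.52579%.

18.526%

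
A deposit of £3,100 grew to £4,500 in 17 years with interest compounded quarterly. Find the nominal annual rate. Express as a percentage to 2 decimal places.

2.20%

(1 + r/4)^68 = 4,500/3,100 = 1.45161.
1 + r/4 = 1.45161^(1/68) ≈ 1.005496, so r/4 ≈ 0.00549556.
r ≈ 4·0.00549556 = 2.19823%.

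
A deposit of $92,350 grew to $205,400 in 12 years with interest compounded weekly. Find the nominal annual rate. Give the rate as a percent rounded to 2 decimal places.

The 624-period growth factor is 205,400/92,350 = 2.22415.
r/52 = 2.22415^(1/624) − 1 ≈ 0.00128187, so r ≈ 52·0.00128187 = 6.66572%.

6.67%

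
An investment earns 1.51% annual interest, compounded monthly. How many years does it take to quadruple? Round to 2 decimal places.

(1 + 0.00125833)^(12t) = 4.
12t = ln 4 / ln(1 + 0.00125833) ≈ 1.3863/0.00125754 ≈ 1102.3839.
t ≈ 91.8653.

91.87 years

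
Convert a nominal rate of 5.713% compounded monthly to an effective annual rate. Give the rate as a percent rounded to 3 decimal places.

EAR = (1 + 5.713%/12)^12 − 1 = (1 + 0.00476083)^12 − 1.
(1 + 0.00476083)^12 ≈ 1.05865, so EAR ≈ 5.86499%.

5.865%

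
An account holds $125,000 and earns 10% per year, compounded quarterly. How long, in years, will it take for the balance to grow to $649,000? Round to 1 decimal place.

We need (1 + 0.025)^(4t) = 5.192, so 4t = ln 5.192 / ln 1.025 ≈ 66.7049.
t ≈ 66.7049/4 = 16.6762 years.

16.7 years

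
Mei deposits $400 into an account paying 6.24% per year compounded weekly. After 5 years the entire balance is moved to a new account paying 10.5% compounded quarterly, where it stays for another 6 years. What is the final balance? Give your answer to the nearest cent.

$1,017.55

After 5 years at 6.24%: 400 × 1.365899177 ≈ 546.3597.
Then 6 years at 10.5%: 546.3597 × 1.86241338 ≈ 1,017.5476.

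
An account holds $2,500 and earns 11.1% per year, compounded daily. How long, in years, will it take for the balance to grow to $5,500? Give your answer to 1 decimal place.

7.1 years

We need (1 + 0.00030411)^(365t) = 2.2, so 365t = ln 2.2 / ln 1.000304 ≈ 2593.0693.
t ≈ 2593.0693/365 = 7.1043 years.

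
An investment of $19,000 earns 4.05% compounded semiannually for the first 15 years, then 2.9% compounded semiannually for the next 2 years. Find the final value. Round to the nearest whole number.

Phase 1: 19,000·(1 + 0.02025)^30 ≈ 34,669.8294.
Phase 2: 34,669.8294·(1 + 0.0145)^4 ≈ 36,724.8398.

$36,725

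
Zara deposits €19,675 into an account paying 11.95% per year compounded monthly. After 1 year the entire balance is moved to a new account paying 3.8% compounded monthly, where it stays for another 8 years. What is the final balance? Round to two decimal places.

€30,017.41

After 1 years at 11.95%: 19,675 × 1.1262673225 ≈ 22,159.3096.
Then 8 years at 3.8%: 22,159.3096 × 1.3546182501 ≈ 30,017.4052.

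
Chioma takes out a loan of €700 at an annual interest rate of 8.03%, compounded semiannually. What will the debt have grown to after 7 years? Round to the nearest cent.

€1,214.62

Periodic rate = 8.03%/2 = 0.04015; periods = 2·7 = 14.
A = 700·(1 + 0.04015)^14 ≈ 700·1.735176382 ≈ 1,214.6235.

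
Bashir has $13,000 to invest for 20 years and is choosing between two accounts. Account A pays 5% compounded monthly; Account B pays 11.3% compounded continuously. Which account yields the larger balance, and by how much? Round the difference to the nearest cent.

Account B, by $89,315.84

A: (1 + 0.05/12)^240 ≈ 2.7126402855, so 13,000 × 2.7126402855 ≈ 35,264.3237.
B: e^(0.113·20) = e^2.26 ≈ 9.58308916676, so 13,000 × 9.58308916676 ≈ 124,580.1592.
Difference ≈ 89,315.8355 in favor of B.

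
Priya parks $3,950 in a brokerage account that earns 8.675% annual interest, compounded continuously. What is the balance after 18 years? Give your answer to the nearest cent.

A = P·e^(rt) = 3,950·e^(0.08675·18) = 3,950·e^1.5615.
e^1.5615 ≈ 4.7659648334, so A ≈ 18,825.5611.

$18,825.56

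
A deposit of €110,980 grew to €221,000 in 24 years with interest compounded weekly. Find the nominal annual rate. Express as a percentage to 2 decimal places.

The 1248-period growth factor is 221,000/110,980 = 1.99135.
r/52 = 1.99135^(1/1248) − 1 ≈ 0.000552086, so r ≈ 52·0.000552086 = 2.87085%.

2.87%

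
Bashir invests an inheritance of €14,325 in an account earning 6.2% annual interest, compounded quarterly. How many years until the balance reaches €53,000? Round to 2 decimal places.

21.26 years

(1 + 0.0155)^(4t) = 53,000/14,325 = 3.6998.
4t·ln(1 + 0.0155) = ln(3.6998); 4t = 1.3083/0.0153811 ≈ 85.0580.
t ≈ 21.2645 years.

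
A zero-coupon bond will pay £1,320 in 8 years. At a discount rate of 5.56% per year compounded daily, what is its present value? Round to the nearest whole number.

£846

Growth factor = (1 + 0.0556/365)^2920 ≈ 1.56012528.
P = 1,320/1.56012528 ≈ 846.0859.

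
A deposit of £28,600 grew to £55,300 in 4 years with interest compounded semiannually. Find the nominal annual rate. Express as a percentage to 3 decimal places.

17.183%

The 8-period growth factor is 55,300/28,600 = 1.93357.
r/2 = 1.93357^(1/8) − 1 ≈ 0.0859126, so r ≈ 2·0.0859126 = 17.18253%.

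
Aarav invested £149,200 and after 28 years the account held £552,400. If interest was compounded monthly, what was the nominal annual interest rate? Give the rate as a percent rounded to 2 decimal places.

4.68%

(1 + r/12)^336 = 552,400/149,200 = 3.70241.
1 + r/12 = 3.70241^(1/336) ≈ 1.003903, so r/12 ≈ 0.00390339.
r ≈ 12·0.00390339 = 4.68406%.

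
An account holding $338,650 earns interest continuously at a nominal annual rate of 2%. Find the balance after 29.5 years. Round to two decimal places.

$610,920.68

A = P·e^(rt) = 338,650·e^(0.02·29.5) = 338,650·e^0.59.
e^0.59 ≈ 1.8039884154, so A ≈ 610,920.6769.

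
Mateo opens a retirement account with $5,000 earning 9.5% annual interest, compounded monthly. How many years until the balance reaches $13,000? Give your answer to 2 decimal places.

We need (1 + 0.00791667)^(12t) = 2.6, so 12t = ln 2.6 / ln 1.007917 ≈ 121.1733.
t ≈ 121.1733/12 = 10.0978 years.

10.10 years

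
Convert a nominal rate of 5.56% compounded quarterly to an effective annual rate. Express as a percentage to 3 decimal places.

One year is 4 periods at 0.0139 each: (1 + 0.0139)^4 ≈ 1.05677.
EAR = 1.05677 − 1 ≈ 5.67700%.

5.677%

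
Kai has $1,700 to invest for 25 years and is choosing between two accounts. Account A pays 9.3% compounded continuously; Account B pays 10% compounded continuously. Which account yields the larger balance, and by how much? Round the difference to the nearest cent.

Account A growth factor: e^(0.093·25) = e^2.325 ≈ 10.226680086; balance ≈ 17,385.3561.
Account B growth factor: e^(0.1·25) = e^2.5 ≈ 12.182493961; balance ≈ 20,710.2397.
Account B is larger by 3,324.8836.

Account B, by $3,324.88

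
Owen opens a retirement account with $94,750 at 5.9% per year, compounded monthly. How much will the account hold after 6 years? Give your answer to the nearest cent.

Growth factor = (1 + 0.059/12)^72 ≈ 1.42351987828.
A ≈ 94,750 × 1.42351987828 ≈ 134,878.5085.

$134,878.51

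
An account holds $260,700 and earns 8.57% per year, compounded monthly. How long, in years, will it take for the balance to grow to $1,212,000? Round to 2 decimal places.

We need (1 + 0.00714167)^(12t) = 4.649, so 12t = ln 4.649 / ln 1.007142 ≈ 215.9352.
t ≈ 215.9352/12 = 17.9946 years.

17.99 years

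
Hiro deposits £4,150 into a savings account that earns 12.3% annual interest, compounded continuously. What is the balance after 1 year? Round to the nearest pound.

A = P·e^(rt) = 4,150·e^(0.123·1) = 4,150·e^0.123.
e^0.123 ≈ 1.130884421, so A ≈ 4,693.1703.

£4,693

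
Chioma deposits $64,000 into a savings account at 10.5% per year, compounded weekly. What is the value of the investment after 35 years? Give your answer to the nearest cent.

Growth factor = (1 + 0.105/52)^1820 ≈ 39.30275627318.
A ≈ 64,000 × 39.30275627318 ≈ 2,515,376.4015.

$2,515,376.40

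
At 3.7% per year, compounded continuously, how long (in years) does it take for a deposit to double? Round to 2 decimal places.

e^(0.037t) = 2, so 0.037t = ln 2 ≈ 0.69315.
t ≈ 0.69315/0.037 ≈ 18.7337.

18.73 years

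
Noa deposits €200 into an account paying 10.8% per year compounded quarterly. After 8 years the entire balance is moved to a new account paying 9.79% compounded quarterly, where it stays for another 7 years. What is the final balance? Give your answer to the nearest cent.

Phase 1: 200·(1 + 0.027)^32 ≈ 469.1203.
Phase 2: 469.1203·(1 + 0.024475)^28 ≈ 923.2566.

€923.26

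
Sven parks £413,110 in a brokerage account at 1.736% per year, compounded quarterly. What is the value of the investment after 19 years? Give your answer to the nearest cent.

Periodic rate = 1.736%/4 = 0.00434; periods = 4·19 = 76.
A = 413,110·(1 + 0.00434)^76 ≈ 413,110·1.38975338619 ≈ 574,121.0214.

£574,121.02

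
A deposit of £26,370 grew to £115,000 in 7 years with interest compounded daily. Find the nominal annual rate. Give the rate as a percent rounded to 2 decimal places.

(1 + r/365)^2555 = 115,000/26,370 = 4.36102.
1 + r/365 = 4.36102^(1/2555) ≈ 1.000577, so r/365 ≈ 0.000576567.
r ≈ 365·0.000576567 = 21.04471%.

21.04%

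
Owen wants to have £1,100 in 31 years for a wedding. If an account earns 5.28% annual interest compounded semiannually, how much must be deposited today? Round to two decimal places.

£218.66

Growth factor = (1 + 0.0264)^62 ≈ 5.030740187.
P = 1,100/5.030740187 ≈ 218.6557.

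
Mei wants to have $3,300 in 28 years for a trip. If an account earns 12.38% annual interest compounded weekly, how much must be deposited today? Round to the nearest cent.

Growth factor = (1 + 0.1238/52)^1456 ≈ 31.88960799.
P = 3,300/31.88960799 ≈ 103.4820.

$103.48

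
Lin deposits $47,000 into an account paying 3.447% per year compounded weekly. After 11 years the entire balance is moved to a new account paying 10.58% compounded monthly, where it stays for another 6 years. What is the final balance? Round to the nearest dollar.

$129,180

Phase 1: 47,000·(1 + 0.03447/52)^572 ≈ 68,661.7300.
Phase 2: 68,661.7300·(1 + 0.1058/12)^72 ≈ 129,180.4049.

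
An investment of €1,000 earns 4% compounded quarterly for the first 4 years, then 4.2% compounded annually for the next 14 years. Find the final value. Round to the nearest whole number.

€2,086

After 4 years at 4%: 1,000 × 1.172578645 ≈ 1,172.5786.
Then 14 years at 4.2%: 1,172.5786 × 1.778885788 ≈ 2,085.8835.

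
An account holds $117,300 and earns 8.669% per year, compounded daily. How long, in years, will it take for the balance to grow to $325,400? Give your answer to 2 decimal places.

11.77 years

(1 + 0.000237507)^(365t) = 325,400/117,300 = 2.7741.
365t·ln(1 + 0.000237507) = ln(2.7741); 365t = 1.0203/0.000237479 ≈ 4296.4723.
t ≈ 11.7712 years.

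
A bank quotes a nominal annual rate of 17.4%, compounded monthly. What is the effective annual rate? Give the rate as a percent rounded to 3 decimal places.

EAR = (1 + 17.4%/12)^12 − 1 = (1 + 0.0145)^12 − 1.
(1 + 0.0145)^12 ≈ 1.18857, so EAR ≈ 18.85696%.

18.857%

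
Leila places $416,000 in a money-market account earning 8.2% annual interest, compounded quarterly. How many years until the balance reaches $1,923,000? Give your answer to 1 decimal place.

We need (1 + 0.0205)^(4t) = 4.6226, so 4t = ln 4.6226 / ln 1.0205 ≈ 75.4437.
t ≈ 75.4437/4 = 18.8609 years.

18.9 years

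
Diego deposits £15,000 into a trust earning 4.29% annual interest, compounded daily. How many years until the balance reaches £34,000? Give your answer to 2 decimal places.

We need (1 + 0.000117534)^(365t) = 2.2667, so 365t = ln 2.2667 / ln 1.000118 ≈ 6962.7231.
t ≈ 6962.7231/365 = 19.0760 years.

19.08 years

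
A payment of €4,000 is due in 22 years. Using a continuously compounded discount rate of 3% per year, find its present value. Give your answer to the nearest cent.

P = A·e^(−rt) = 4,000·e^(−0.66).
e^(−0.66) ≈ 0.5168513345, so P ≈ 2,067.4053.

€2,067.41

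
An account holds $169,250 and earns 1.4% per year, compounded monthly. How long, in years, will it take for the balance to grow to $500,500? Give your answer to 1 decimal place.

77.5 years

We need (1 + 0.00116667)^(12t) = 2.9572, so 12t = ln 2.9572 / ln 1.001167 ≈ 929.8826.
t ≈ 929.8826/12 = 77.4902 years.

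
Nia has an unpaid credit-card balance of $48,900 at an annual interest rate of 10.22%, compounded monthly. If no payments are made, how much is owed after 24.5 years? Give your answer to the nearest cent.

$591,744.59

Growth factor = (1 + 0.1022/12)^294 ≈ 12.1011164151.
A ≈ 48,900 × 12.1011164151 ≈ 591,744.5927.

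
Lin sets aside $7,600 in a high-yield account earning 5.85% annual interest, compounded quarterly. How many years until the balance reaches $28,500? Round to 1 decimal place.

22.8 years

We need (1 + 0.014625)^(4t) = 3.75, so 4t = ln 3.75 / ln 1.014625 ≈ 91.0357.
t ≈ 91.0357/4 = 22.7589 years.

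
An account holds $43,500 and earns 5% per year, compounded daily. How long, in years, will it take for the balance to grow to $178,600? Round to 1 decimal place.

28.2 years

We need (1 + 0.000136986)^(365t) = 4.1057, so 365t = ln 4.1057 / ln 1.000137 ≈ 10311.1366.
t ≈ 10311.1366/365 = 28.2497 years.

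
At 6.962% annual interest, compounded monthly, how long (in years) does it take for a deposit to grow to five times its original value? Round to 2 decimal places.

(1 + 0.00580167)^(12t) = 5.
12t = ln 5 / ln(1 + 0.00580167) ≈ 1.6094/0.0057849 ≈ 278.2135.
t ≈ 23.1845.

23.18 years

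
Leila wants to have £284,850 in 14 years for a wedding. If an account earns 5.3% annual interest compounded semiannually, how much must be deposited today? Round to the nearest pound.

£136,951

Periodic rate = 5.3%/2 = 0.0265; 28 periods.
P = 284,850/(1 + 0.0265)^28 ≈ 284,850/2.07993950541 ≈ 136,951.0985.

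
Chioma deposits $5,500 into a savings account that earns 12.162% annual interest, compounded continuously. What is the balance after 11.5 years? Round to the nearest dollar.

$22,273

A = P·e^(rt) = 5,500·e^(0.12162·11.5) = 5,500·e^1.39863.
e^1.39863 ≈ 4.0496481468, so A ≈ 22,273.0648.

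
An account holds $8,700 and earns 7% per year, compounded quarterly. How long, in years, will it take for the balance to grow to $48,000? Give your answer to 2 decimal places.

24.61 years

(1 + 0.0175)^(4t) = 48,000/8,700 = 5.5172.
4t·ln(1 + 0.0175) = ln(5.5172); 4t = 1.7079/0.0173486 ≈ 98.4445.
t ≈ 24.6111 years.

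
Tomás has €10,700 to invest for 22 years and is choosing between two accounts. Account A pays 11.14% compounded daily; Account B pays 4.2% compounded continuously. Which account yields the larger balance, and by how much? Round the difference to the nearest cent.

Account A growth factor: (1 + 0.1114/365)^8030 ≈ 11.5932853026; balance ≈ 124,048.1527.
Account B growth factor: e^(0.042·22) = e^0.924 ≈ 2.5193476526; balance ≈ 26,957.0199.
Account A is larger by 97,091.1329.

Account A, by €97,091.13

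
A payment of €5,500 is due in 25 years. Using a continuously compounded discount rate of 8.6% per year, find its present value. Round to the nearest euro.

P = A·e^(−rt) = 5,500·e^(−2.15).
e^(−2.15) ≈ 0.1164841578, so P ≈ 640.6629.

€641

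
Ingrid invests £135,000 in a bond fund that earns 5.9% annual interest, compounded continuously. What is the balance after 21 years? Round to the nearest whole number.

A = P·e^(rt) = 135,000·e^(0.059·21) = 135,000·e^1.239.
e^1.239 ≈ 3.45215957853, so A ≈ 466,041.5431.

£466,042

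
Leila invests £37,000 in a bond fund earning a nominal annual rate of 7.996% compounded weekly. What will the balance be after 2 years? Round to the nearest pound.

Periodic rate = 7.996%/52 = 0.00153769; periods = 52·2 = 104.
A = 37,000·(1 + 0.07996/52)^104 ≈ 37,000·1.1732728743 ≈ 43,411.0963.

£43,411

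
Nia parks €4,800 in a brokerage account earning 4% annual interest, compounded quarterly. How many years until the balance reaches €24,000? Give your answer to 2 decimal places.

We need (1 + 0.01)^(4t) = 5, so 4t = ln 5 / ln 1.01 ≈ 161.7472.
t ≈ 161.7472/4 = 40.4368 years.

40.44 years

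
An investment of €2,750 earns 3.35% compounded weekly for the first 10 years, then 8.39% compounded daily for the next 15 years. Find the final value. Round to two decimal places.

€13,529.17

Phase 1: 2,750·(1 + 0.0335/52)^520 ≈ 3,843.9214.
Phase 2: 3,843.9214·(1 + 0.0839/365)^5475 ≈ 13,529.1745.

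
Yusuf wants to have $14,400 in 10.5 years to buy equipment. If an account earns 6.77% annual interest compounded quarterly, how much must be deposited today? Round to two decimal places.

Periodic rate = 6.77%/4 = 0.016925; 42 periods.
P = 14,400/(1 + 0.016925)^42 ≈ 14,400/2.0236472597 ≈ 7,115.8647.

$7,115.86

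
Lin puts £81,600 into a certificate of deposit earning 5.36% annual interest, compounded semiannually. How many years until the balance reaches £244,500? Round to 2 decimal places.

We need (1 + 0.0268)^(2t) = 2.9963, so 2t = ln 2.9963 / ln 1.0268 ≈ 41.4935.
t ≈ 41.4935/2 = 20.7468 years.

20.75 years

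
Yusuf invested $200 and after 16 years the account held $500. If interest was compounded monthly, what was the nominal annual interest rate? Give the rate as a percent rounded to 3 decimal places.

5.741%

(1 + r/12)^192 = 500/200 = 2.5.
1 + r/12 = 2.5^(1/192) ≈ 1.004784, so r/12 ≈ 0.00478375.
r ≈ 12·0.00478375 = 5.74050%.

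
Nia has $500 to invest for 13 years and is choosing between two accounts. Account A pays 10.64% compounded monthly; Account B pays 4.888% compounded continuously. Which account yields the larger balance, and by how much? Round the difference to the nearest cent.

Account A, by $1,037.78

Account A growth factor: (1 + 0.1064/12)^156 ≈ 3.963406259; balance ≈ 1,981.7031.
Account B growth factor: e^(0.04888·13) = e^0.63544 ≈ 1.88785261; balance ≈ 943.9263.
Account A is larger by 1,037.7768.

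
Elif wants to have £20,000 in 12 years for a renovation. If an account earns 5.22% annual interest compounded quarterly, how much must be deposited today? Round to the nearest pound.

£10,734

Growth factor = (1 + 0.01305)^48 ≈ 1.8632978488.
P = 20,000/1.8632978488 ≈ 10,733.6570.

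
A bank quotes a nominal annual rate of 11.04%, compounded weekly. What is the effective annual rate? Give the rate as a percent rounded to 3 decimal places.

11.659%

EAR = (1 + 11.04%/52)^52 − 1 = (1 + 0.00212308)^52 − 1.
(1 + 0.00212308)^52 ≈ 1.116594, so EAR ≈ 11.65940%.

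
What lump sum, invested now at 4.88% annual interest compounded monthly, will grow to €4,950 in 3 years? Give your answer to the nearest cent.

€4,277.14

Growth factor = (1 + 0.0488/12)^36 ≈ 1.15731553.
P = 4,950/1.15731553 ≈ 4,277.1395.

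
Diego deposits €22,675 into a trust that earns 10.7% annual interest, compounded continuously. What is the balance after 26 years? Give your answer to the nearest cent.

A = P·e^(rt) = 22,675·e^(0.107·26) = 22,675·e^2.782.
e^2.782 ≈ 16.1512912495, so A ≈ 366,230.5291.

€366,230.53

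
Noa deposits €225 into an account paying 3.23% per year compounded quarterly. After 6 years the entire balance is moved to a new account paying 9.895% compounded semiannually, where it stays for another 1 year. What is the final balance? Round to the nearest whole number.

€301

After 6 years at 3.23%: 225 × 1.21290914 ≈ 272.9046.
Then 1 years at 9.895%: 272.9046 × 1.10139778 ≈ 300.5765.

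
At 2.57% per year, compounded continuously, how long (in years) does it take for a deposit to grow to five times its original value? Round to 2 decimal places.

e^(0.0257t) = 5, so 0.0257t = ln 5 ≈ 1.6094.
t ≈ 1.6094/0.0257 ≈ 62.6240.

62.62 years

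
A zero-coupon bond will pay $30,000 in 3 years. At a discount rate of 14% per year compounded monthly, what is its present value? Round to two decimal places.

$19,759.38

Periodic rate = 14%/12 = 0.0116667; 36 periods.
P = 30,000/(1 + 0.14/12)^36 ≈ 30,000/1.5182659942 ≈ 19,759.3835.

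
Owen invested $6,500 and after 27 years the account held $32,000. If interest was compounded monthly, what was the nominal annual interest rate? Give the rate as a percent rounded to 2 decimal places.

The 324-period growth factor is 32,000/6,500 = 4.92308.
r/12 = 4.92308^(1/324) − 1 ≈ 0.00493167, so r ≈ 12·0.00493167 = 5.91800%.

5.92%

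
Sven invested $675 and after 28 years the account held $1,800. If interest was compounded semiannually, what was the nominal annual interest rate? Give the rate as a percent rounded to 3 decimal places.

3.534%

The 56-period growth factor is 1,800/675 = 2.66667.
r/2 = 2.66667^(1/56) − 1 ≈ 0.0176691, so r ≈ 2·0.0176691 = 3.53382%.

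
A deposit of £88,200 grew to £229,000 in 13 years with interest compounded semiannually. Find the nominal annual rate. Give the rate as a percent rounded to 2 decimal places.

7.48%

(1 + r/2)^26 = 229,000/88,200 = 2.59637.
1 + r/2 = 2.59637^(1/26) ≈ 1.037378, so r/2 ≈ 0.0373784.
r ≈ 2·0.0373784 = 7.47567%.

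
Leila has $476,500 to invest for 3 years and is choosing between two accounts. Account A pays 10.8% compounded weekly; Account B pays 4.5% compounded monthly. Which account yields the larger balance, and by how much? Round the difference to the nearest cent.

A: (1 + 0.108/52)^156 ≈ 1.38218282065, so 476,500 × 1.38218282065 ≈ 658,610.1140.
B: (1 + 0.00375)^36 ≈ 1.1442478322, so 476,500 × 1.1442478322 ≈ 545,234.0920.
Difference ≈ 113,376.0220 in favor of A.

Account A, by $113,376.02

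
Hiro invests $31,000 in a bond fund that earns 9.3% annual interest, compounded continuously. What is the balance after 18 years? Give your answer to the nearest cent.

A = P·e^(rt) = 31,000·e^(0.093·18) = 31,000·e^1.674.
e^1.674 ≈ 5.33345902243, so A ≈ 165,337.2297.

$165,337.23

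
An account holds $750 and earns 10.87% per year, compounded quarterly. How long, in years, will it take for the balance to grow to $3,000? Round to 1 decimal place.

(1 + 0.027175)^(4t) = 3,000/750 = 4.
4t·ln(1 + 0.027175) = ln(4); 4t = 1.3863/0.0268123 ≈ 51.7036.
t ≈ 12.9259 years.

12.9 years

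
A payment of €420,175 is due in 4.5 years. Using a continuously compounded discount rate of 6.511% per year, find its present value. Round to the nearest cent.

P = A·e^(−rt) = 420,175·e^(−0.292995).
e^(−0.292995) ≈ 0.746025870817, so P ≈ 313,461.4203.

€313,461.42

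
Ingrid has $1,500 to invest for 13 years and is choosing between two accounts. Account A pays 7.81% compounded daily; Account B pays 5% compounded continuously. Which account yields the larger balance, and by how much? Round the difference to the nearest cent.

Account A, by $1,266.53

A: (1 + 0.0781/365)^4745 ≈ 2.759891569, so 1,500 × 2.759891569 ≈ 4,139.8374.
B: e^(0.05·13) = e^0.65 ≈ 1.915540829, so 1,500 × 1.915540829 ≈ 2,873.3112.
Difference ≈ 1,266.5261 in favor of A.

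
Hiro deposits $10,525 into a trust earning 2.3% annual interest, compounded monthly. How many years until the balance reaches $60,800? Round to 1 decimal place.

76.3 years

(1 + 0.00191667)^(12t) = 60,800/10,525 = 5.7767.
12t·ln(1 + 0.00191667) = ln(5.7767); 12t = 1.7538/0.00191483 ≈ 915.9217.
t ≈ 76.3268 years.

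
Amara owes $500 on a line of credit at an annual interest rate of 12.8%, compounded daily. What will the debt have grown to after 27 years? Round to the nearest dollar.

$15,835

Periodic rate = 12.8%/365 = 0.000350685; periods = 365·27 = 9855.
A = 500·(1 + 0.128/365)^9855 ≈ 500·31.670769512 ≈ 15,835.3848.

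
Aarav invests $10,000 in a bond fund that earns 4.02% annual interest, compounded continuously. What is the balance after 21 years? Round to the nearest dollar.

A = P·e^(rt) = 10,000·e^(0.0402·21) = 10,000·e^0.8442.
e^0.8442 ≈ 2.3261161771, so A ≈ 23,261.1618.

$23,261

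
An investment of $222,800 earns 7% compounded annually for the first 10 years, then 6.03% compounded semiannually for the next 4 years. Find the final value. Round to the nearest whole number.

After 10 years at 7%: 222,800 × 1.96715135729 ≈ 438,281.3224.
Then 4 years at 6.03%: 438,281.3224 × 1.2682466825 ≈ 555,848.8331.

$555,849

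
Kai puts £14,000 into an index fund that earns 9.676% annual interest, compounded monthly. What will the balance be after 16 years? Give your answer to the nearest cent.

£65,431.84

Growth factor = (1 + 0.09676/12)^192 ≈ 4.673702975.
A ≈ 14,000 × 4.673702975 ≈ 65,431.8416.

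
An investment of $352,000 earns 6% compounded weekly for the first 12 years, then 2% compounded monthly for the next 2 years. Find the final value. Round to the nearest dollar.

$752,336

After 12 years at 6%: 352,000 × 2.05358066352 ≈ 722,860.3936.
Then 2 years at 2%: 722,860.3936 × 1.04077611958 ≈ 752,335.8354.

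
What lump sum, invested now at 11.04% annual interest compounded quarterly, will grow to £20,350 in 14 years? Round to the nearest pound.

Periodic rate = 11.04%/4 = 0.0276; 56 periods.
P = 20,350/(1 + 0.0276)^56 ≈ 20,350/4.5935595757 ≈ 4,430.1156.

£4,430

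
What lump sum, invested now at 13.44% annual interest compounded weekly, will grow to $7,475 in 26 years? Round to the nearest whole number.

Periodic rate = 13.44%/52 = 0.00258462; 1352 periods.
P = 7,475/(1 + 0.1344/52)^1352 ≈ 7,475/32.78240459 ≈ 228.0187.

$228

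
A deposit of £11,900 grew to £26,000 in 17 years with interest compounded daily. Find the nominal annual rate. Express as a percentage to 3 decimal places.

(1 + r/365)^6205 = 26,000/11,900 = 2.18487.
1 + r/365 = 2.18487^(1/6205) ≈ 1.000126, so r/365 ≈ 0.000125964.
r ≈ 365·0.000125964 = 4.59769%.

4.598%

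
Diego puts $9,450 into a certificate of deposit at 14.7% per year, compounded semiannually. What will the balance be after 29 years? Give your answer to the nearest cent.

Periodic rate = 14.7%/2 = 0.0735; periods = 2·29 = 58.
A = 9,450·(1 + 0.0735)^58 ≈ 9,450·61.1672321369 ≈ 578,030.3437.

$578,030.34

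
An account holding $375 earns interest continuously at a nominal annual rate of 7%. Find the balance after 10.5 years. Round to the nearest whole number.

$782

A = P·e^(rt) = 375·e^(0.07·10.5) = 375·e^0.735.
e^0.735 ≈ 2.08548199, so A ≈ 782.0557.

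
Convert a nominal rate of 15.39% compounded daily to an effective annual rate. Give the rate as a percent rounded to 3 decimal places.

EAR = (1 + 15.39%/365)^365 − 1 = (1 + 0.000421644)^365 − 1.
(1 + 0.000421644)^365 ≈ 1.166336, so EAR ≈ 16.63364%.

16.634%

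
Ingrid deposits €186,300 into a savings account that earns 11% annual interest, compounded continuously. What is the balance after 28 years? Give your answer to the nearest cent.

A = P·e^(rt) = 186,300·e^(0.11·28) = 186,300·e^3.08.
e^3.08 ≈ 21.7584023962, so A ≈ 4,053,590.3664.

€4,053,590.37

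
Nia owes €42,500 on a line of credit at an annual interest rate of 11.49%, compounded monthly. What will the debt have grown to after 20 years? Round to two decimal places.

Growth factor = (1 + 0.009575)^240 ≈ 9.84602727873.
A ≈ 42,500 × 9.84602727873 ≈ 418,456.1593.

€418,456.16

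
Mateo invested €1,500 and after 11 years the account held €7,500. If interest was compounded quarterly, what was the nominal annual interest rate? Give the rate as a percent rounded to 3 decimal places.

14.902%

(1 + r/4)^44 = 7,500/1,500 = 5.
1 + r/4 = 5^(1/44) ≈ 1.037255, so r/4 ≈ 0.0372553.
r ≈ 4·0.0372553 = 14.90214%.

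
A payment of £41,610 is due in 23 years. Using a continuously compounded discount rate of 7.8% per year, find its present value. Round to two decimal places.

P = A·e^(−rt) = 41,610·e^(−1.794).
e^(−1.794) ≈ 0.16629366289, so P ≈ 6,919.4793.

£6,919.48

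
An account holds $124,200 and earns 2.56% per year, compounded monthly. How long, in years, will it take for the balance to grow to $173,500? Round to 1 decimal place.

(1 + 0.00213333)^(12t) = 173,500/124,200 = 1.3969.
12t·ln(1 + 0.00213333) = ln(1.3969); 12t = 0.33428/0.00213106 ≈ 156.8629.
t ≈ 13.0719 years.

13.1 years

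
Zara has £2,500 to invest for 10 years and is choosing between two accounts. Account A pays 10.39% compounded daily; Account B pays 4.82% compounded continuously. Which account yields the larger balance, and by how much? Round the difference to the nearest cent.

Account A, by £3,016.65

Account A growth factor: (1 + 0.1039/365)^3650 ≈ 2.825971356; balance ≈ 7,064.9284.
Account B growth factor: e^(0.0482·10) = e^0.482 ≈ 1.619309785; balance ≈ 4,048.2745.
Account A is larger by 3,016.6539.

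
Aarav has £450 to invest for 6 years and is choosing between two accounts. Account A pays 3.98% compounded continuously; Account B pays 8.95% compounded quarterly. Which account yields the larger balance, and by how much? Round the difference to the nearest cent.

Account B, by £193.97

Account A growth factor: e^(0.0398·6) = e^0.2388 ≈ 1.26972457; balance ≈ 571.3761.
Account B growth factor: (1 + 0.022375)^24 ≈ 1.70076891; balance ≈ 765.3460.
Account B is larger by 193.9700.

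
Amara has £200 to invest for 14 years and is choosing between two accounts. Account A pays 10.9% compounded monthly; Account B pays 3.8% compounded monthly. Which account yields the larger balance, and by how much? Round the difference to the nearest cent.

Account A, by £573.45

Account A growth factor: (1 + 0.109/12)^168 ≈ 4.56816276; balance ≈ 913.6326.
Account B growth factor: (1 + 0.038/12)^168 ≈ 1.70090326; balance ≈ 340.1807.
Account A is larger by 573.4519.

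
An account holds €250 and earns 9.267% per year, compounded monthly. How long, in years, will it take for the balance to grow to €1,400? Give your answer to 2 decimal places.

We need (1 + 0.0077225)^(12t) = 5.6, so 12t = ln 5.6 / ln 1.007723 ≈ 223.9443.
t ≈ 223.9443/12 = 18.6620 years.

18.66 years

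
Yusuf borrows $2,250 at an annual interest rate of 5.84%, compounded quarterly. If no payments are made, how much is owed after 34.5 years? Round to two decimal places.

$16,629.26

Periodic rate = 5.84%/4 = 0.0146; periods = 4·34.5 = 138.
A = 2,250·(1 + 0.0146)^138 ≈ 2,250·7.3907821532 ≈ 16,629.2598.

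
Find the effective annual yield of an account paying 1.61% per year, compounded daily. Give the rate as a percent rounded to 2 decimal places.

1.62%

EAR = (1 + 1.61%/365)^365 − 1 = (1 + 0.0000441096)^365 − 1.
(1 + 0.0000441096)^365 ≈ 1.01623, so EAR ≈ 1.62299%.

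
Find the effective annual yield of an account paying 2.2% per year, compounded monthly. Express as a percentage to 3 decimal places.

One year is 12 periods at 0.00183333 each: (1 + 0.00183333)^12 ≈ 1.022223.
EAR = 1.022223 − 1 ≈ 2.22232%.

2.222%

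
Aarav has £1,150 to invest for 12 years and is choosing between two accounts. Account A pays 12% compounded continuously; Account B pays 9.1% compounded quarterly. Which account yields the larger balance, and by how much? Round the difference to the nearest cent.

Account A, by £1,468.22

Account A growth factor: e^(0.12·12) = e^1.44 ≈ 4.220695817; balance ≈ 4,853.8002.
Account B growth factor: (1 + 0.02275)^48 ≈ 2.943983911; balance ≈ 3,385.5815.
Account A is larger by 1,468.2187.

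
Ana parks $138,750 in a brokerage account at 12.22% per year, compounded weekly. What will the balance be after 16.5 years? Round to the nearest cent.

Growth factor = (1 + 0.00235)^858 ≈ 7.492740006856.
A ≈ 138,750 × 7.492740006856 ≈ 1,039,617.6760.

$1,039,617.68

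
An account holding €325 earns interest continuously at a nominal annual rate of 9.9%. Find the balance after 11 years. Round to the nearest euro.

A = P·e^(rt) = 325·e^(0.099·11) = 325·e^1.089.
e^1.089 ≈ 2.97130129, so A ≈ 965.6729.

€966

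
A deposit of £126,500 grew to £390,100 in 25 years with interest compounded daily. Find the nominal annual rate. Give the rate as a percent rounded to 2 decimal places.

4.50%

(1 + r/365)^9125 = 390,100/126,500 = 3.08379.
1 + r/365 = 3.08379^(1/9125) ≈ 1.000123, so r/365 ≈ 0.000123422.
r ≈ 365·0.000123422 = 4.50492%.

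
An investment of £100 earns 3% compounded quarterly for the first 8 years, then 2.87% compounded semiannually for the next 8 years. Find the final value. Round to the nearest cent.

After 8 years at 3%: 100 × 1.27011122 ≈ 127.0111.
Then 8 years at 2.87%: 127.0111 × 1.2560454 ≈ 159.5317.

£159.53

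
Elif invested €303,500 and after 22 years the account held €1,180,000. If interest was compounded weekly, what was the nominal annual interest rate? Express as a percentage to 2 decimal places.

(1 + r/52)^1144 = 1,180,000/303,500 = 3.88797.
1 + r/52 = 3.88797^(1/1144) ≈ 1.001188, so r/52 ≈ 0.00118767.
r ≈ 52·0.00118767 = 6.17588%.

6.18%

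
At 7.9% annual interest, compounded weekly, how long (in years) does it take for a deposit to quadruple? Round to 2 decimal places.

(1 + 0.00151923)^(52t) = 4.
52t = ln 4 / ln(1 + 0.00151923) ≈ 1.3863/0.00151808 ≈ 913.1905.
t ≈ 17.5614.

17.56 years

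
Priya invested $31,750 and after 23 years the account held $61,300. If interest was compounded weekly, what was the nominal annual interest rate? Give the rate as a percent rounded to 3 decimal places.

(1 + r/52)^1196 = 61,300/31,750 = 1.93071.
1 + r/52 = 1.93071^(1/1196) ≈ 1.00055, so r/52 ≈ 0.000550224.
r ≈ 52·0.000550224 = 2.86117%.

2.861%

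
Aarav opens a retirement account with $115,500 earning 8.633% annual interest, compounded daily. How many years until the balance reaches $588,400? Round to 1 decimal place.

We need (1 + 0.000236521)^(365t) = 5.0944, so 365t = ln 5.0944 / ln 1.000237 ≈ 6884.5139.
t ≈ 6884.5139/365 = 18.8617 years.

18.9 years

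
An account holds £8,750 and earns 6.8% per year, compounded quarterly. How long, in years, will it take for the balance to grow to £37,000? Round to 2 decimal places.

(1 + 0.017)^(4t) = 37,000/8,750 = 4.2286.
4t·ln(1 + 0.017) = ln(4.2286); 4t = 1.4419/0.0168571 ≈ 85.5344.
t ≈ 21.3836 years.

21.38 years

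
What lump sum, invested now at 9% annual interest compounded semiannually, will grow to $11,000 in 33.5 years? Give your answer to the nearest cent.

$576.24

Growth factor = (1 + 0.045)^67 ≈ 19.089364031.
P = 11,000/19.089364031 ≈ 576.2371.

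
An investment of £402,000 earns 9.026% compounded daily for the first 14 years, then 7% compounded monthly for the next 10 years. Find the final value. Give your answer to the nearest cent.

Phase 1: 402,000·(1 + 0.09026/365)^5110 ≈ 1,422,165.3352.
Phase 2: 1,422,165.3352·(1 + 0.07/12)^120 ≈ 2,858,070.7454.

£2,858,070.75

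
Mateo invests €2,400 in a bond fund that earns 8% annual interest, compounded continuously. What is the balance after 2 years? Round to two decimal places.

€2,816.43

A = P·e^(rt) = 2,400·e^(0.08·2) = 2,400·e^0.16.
e^0.16 ≈ 1.173510871, so A ≈ 2,816.4261.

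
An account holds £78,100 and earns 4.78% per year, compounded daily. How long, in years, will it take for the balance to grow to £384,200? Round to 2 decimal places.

(1 + 0.000130959)^(365t) = 384,200/78,100 = 4.9193.
365t·ln(1 + 0.000130959) = ln(4.9193); 365t = 1.5932/0.00013095 ≈ 12166.2404.
t ≈ 33.3322 years.

33.33 years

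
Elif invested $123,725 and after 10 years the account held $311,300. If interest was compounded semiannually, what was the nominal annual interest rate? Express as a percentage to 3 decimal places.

(1 + r/2)^20 = 311,300/123,725 = 2.51606.
1 + r/2 = 2.51606^(1/20) ≈ 1.047216, so r/2 ≈ 0.0472156.
r ≈ 2·0.0472156 = 9.44311%.

9.443%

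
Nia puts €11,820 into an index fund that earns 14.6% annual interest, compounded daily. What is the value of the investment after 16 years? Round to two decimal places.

€122,159.30

Periodic rate = 14.6%/365 = 0.0004; periods = 365·16 = 5840.
A = 11,820·(1 + 0.0004)^5840 ≈ 11,820·10.3349662192 ≈ 122,159.3007.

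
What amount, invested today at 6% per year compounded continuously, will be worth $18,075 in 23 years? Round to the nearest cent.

P = A·e^(−rt) = 18,075·e^(−1.38).
e^(−1.38) ≈ 0.25157855306, so P ≈ 4,547.2823.

$4,547.28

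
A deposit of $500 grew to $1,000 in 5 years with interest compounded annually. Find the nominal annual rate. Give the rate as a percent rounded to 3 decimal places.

14.870%

(1 + r)^5 = 1,000/500 = 2.
1 + r = 2^(1/5) ≈ 1.148698, so r ≈ 0.148698.
r ≈ 14.86984%.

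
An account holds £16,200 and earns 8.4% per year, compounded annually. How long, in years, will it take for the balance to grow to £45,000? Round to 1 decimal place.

(1 + 0.084)^t = 45,000/16,200 = 2.7778.
t·ln(1 + 0.084) = ln(2.7778); t = 1.0217/0.0806579 ≈ 12.6665.

12.7 years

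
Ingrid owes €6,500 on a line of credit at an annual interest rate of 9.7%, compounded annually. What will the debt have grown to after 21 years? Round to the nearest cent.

Annual rate = 9.7% = 0.097; years = 21.
A = 6,500·(1 + 0.097)^21 ≈ 6,500·6.9877792867 ≈ 45,420.5654.

€45,420.57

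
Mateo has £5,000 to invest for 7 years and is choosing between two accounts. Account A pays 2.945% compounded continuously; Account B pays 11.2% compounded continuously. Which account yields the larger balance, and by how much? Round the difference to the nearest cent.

Account B, by £4,806.39

Account A growth factor: e^(0.02945·7) = e^0.20615 ≈ 1.228937531; balance ≈ 6,144.6877.
Account B growth factor: e^(0.112·7) = e^0.784 ≈ 2.1902156296; balance ≈ 10,951.0781.
Account B is larger by 4,806.3905.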